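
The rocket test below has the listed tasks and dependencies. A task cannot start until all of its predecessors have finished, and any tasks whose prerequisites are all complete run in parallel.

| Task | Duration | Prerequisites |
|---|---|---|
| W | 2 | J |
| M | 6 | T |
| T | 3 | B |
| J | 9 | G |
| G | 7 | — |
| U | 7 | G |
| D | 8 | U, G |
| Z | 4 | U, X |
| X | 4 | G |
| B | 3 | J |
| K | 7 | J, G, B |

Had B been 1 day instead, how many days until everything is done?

Actual critical path: G→J→B→T→M = 7+9+3+3+6 = 28 ⇒ 28 days.
Since B is critical, the -2 change carries straight to that chain (now 26 days).
The critical path is still G→J→B→T→M; finish is now 26 days.

26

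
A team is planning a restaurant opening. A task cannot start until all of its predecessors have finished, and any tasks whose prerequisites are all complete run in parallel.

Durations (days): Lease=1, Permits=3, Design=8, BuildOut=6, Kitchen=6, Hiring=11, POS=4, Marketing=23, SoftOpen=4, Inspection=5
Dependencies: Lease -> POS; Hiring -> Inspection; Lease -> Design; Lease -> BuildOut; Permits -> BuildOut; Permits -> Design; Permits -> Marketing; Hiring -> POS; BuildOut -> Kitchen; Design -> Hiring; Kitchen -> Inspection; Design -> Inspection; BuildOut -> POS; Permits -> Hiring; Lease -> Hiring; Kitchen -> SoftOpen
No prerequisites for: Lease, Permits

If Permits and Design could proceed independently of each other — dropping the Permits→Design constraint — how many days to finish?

Before: longest chain Permits→Design→Hiring→Inspection = 3+8+11+5 = 27, finish 27.
Without Permits→Design, Design's earliest start moves from 3 to 1.
New critical path: Permits→Marketing = 3+23 = 26 ⇒ 26 days.

26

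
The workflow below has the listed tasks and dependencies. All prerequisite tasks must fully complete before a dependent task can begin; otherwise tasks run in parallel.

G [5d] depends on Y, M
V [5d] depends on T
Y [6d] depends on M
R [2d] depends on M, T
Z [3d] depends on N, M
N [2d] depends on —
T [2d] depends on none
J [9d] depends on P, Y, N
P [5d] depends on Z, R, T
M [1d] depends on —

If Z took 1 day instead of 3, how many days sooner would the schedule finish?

1

Actual critical path: N→Z→P→J = 2+3+5+9 = 19 ⇒ 19 days.
Z is on the critical path; changing it to 1 makes that path 17 days.
New critical path: T→R→P→J = 2+2+5+9 = 18 ⇒ 18 days.
Change in finish: 18 − 19 = -1 days.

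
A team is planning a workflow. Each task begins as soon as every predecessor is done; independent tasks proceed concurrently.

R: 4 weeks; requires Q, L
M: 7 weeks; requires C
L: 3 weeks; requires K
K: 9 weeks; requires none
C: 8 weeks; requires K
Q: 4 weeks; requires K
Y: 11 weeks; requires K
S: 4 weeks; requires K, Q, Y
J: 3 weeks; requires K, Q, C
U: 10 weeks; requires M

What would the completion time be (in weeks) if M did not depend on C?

With the dependency in place, K→C→M→U = 9+8+7+10 = 34 sets the finish at 34 weeks.
Without C→M, M's earliest start moves from 17 to 0.
New critical path: K→Y→S = 9+11+4 = 24 ⇒ 24 weeks.

24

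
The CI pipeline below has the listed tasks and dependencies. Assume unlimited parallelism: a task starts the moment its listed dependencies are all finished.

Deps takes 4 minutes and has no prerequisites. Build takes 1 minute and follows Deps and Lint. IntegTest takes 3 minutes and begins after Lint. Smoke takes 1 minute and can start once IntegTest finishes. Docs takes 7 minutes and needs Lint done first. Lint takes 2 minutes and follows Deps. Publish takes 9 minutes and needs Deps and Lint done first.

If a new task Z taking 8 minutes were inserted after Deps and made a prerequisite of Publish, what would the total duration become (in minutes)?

Originally the CI pipeline takes 15 minutes.
With Z inserted, Publish now waits for max(Deps, Lint, Z).
New critical path: Deps→Z→Publish = 4+8+9 = 21 ⇒ 21 minutes.

21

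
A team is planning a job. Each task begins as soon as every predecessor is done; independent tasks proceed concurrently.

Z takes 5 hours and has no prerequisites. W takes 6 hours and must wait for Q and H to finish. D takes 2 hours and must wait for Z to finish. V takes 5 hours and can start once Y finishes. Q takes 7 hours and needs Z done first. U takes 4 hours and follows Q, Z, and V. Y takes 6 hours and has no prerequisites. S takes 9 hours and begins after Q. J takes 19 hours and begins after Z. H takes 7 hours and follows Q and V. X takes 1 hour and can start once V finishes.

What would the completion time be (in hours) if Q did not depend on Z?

With the dependency in place, Z→Q→H→W = 5+7+7+6 = 25 sets the finish at 25 hours.
Without Z→Q, Q's earliest start moves from 5 to 0.
The longest chain is now Z→J = 5+19 = 24, so the plan takes 24 hours.

24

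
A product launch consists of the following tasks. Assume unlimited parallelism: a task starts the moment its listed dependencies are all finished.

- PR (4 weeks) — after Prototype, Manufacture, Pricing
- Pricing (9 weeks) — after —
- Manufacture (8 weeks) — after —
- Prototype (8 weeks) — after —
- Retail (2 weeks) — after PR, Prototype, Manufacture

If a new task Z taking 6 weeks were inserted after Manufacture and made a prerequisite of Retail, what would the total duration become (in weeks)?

Originally the project takes 15 weeks.
With Z inserted, Retail now waits for max(PR, Prototype, Manufacture, Z).
New critical path: Manufacture→Z→Retail = 8+6+2 = 16 ⇒ 16 weeks.

16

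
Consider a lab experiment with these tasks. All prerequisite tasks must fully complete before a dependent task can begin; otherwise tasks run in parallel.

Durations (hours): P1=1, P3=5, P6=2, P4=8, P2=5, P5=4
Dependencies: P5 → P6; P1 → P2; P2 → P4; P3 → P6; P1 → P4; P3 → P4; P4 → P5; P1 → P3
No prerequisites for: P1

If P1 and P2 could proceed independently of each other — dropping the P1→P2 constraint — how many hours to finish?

Before: longest chain P1→P2→P4→P5→P6 = 1+5+8+4+2 = 20, finish 20.
Without P1→P2, P2's earliest start moves from 1 to 0.
The longest chain is now P1→P3→P4→P5→P6 = 1+5+8+4+2 = 20, so the job takes 20 hours.

20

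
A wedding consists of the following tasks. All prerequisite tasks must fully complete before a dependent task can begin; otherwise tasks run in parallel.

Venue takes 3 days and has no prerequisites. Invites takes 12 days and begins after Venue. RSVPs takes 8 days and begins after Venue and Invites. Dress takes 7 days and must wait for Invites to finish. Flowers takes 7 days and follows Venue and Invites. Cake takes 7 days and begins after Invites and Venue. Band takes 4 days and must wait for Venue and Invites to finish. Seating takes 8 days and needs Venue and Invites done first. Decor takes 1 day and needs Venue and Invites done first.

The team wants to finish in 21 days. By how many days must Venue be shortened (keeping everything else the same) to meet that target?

2

Current finish: 23 days; target: 21.
Venue is on every critical path, so each day cut from Venue cuts the finish by one (this holds down to a finish of 21).
Need 23 − 21 = 2 days off Venue → Venue becomes 1 day, finish becomes 21.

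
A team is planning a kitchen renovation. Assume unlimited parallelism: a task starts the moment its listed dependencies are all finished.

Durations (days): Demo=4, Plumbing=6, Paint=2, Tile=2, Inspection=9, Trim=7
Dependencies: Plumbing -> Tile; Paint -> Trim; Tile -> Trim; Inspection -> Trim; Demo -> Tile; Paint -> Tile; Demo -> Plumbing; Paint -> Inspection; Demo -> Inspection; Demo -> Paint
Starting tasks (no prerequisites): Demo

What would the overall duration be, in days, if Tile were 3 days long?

22

As given, the longest chain is Demo→Paint→Inspection→Trim = 4+2+9+7 = 22, so the finish is 22 days.
The longest path through Tile is only 19 days, so Tile has float 3.
The critical path is still Demo→Paint→Inspection→Trim; finish is now 22 days.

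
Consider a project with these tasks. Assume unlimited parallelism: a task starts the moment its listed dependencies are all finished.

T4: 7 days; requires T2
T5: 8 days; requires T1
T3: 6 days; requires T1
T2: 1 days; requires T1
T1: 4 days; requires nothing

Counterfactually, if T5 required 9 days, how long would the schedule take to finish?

13

Baseline: T1→T5 = 4+8 = 12 → 12 days.
T5 lies on that path, so at 9 days the path becomes 13 days.
The critical path is still T1→T5; finish is now 13 days.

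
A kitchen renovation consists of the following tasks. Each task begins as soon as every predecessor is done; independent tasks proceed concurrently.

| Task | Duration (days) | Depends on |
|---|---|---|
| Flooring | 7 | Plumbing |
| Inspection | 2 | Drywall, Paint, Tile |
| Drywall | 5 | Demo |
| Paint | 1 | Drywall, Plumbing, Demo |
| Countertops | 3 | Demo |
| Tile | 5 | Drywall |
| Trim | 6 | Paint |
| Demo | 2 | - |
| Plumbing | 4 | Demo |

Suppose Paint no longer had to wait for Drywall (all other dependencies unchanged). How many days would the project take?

Before: longest chain Demo→Drywall→Paint→Trim = 2+5+1+6 = 14, finish 14.
Without Drywall→Paint, Paint's earliest start moves from 7 to 6.
After: Demo→Drywall→Tile→Inspection = 2+5+5+2 = 14 → 14 days.

14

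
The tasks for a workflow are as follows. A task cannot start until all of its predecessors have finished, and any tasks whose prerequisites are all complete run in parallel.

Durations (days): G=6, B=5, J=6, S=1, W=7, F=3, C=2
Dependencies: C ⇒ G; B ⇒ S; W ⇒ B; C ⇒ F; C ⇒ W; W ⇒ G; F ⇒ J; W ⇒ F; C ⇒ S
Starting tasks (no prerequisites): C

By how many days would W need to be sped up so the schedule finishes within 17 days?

Current finish: 18 days; target: 17.
W is on every critical path, so each day cut from W cuts the finish by one (this holds down to a finish of 12).
Need 18 − 17 = 1 day off W → W becomes 6 days, finish becomes 17.

1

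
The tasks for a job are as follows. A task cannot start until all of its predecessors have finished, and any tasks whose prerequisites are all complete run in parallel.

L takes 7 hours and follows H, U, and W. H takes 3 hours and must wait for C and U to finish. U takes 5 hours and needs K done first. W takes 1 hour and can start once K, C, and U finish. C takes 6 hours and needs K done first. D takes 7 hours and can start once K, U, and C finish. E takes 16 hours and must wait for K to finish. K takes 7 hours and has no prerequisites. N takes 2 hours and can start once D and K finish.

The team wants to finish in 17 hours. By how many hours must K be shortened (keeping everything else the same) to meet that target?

Current finish: 23 hours; target: 17.
K is on every critical path, so each hour cut from K cuts the finish by one (this holds down to a finish of 17).
Need 23 − 17 = 6 hours off K → K becomes 1 hour, finish becomes 17.

6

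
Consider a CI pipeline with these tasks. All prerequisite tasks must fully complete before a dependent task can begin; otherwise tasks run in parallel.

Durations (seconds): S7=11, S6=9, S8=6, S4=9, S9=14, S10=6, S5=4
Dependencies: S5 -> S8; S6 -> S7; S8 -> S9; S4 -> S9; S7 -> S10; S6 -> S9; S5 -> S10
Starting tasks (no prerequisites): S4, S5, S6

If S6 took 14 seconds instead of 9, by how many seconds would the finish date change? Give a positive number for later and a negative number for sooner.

5

Critical path before the change: S6→S7→S10 = 9+11+6 = 26 giving 26 seconds.
Since S6 is critical, the +5 change carries straight to that chain (now 31 seconds).
That remains the longest chain; total 31 seconds.
Change in finish: 31 − 26 = +5 seconds.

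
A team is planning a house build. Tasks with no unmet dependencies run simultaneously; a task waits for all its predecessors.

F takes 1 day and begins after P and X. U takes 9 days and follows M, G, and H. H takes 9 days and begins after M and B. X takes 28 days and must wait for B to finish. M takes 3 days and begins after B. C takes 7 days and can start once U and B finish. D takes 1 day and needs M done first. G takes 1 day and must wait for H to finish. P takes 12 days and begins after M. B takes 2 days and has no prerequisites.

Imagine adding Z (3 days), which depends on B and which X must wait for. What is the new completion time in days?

Originally the job takes 31 days.
With Z inserted, X now waits for max(B, Z).
New critical path: B→Z→X→F = 2+3+28+1 = 34 ⇒ 34 days.

34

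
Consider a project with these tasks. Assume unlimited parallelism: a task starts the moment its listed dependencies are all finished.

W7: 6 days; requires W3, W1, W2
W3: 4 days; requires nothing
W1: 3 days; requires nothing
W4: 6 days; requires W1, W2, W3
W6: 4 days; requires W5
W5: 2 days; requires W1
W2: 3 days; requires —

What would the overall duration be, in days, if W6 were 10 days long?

15

Critical path before the change: W3→W4 = 4+6 = 10 giving 10 days.
The longest path through W6 is only 9 days, so W6 has float 1.
Now W1→W5→W6 = 3+2+10 = 15 is longest, so the finish becomes 15 days.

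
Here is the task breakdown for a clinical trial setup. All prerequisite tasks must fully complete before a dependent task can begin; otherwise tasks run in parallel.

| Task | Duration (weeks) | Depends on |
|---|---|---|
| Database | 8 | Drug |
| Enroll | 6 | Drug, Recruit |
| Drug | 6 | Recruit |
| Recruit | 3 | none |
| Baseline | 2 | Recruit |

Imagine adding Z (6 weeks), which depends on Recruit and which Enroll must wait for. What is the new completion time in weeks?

17

Originally the plan takes 17 weeks.
With Z inserted, Enroll now waits for max(Drug, Recruit, Z).
New critical path: Recruit→Drug→Database = 3+6+8 = 17 ⇒ 17 weeks.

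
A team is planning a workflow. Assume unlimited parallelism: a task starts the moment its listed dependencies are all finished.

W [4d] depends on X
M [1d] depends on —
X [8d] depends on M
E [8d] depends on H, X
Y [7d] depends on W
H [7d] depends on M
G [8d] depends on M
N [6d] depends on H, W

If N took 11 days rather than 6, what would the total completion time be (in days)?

As given, the longest chain is M→X→W→Y = 1+8+4+7 = 20, so the finish is 20 days.
N is off the critical path — its longest chain is 19 days, giving 1 of slack.
New critical path: M→X→W→N = 1+8+4+11 = 24 ⇒ 24 days.

24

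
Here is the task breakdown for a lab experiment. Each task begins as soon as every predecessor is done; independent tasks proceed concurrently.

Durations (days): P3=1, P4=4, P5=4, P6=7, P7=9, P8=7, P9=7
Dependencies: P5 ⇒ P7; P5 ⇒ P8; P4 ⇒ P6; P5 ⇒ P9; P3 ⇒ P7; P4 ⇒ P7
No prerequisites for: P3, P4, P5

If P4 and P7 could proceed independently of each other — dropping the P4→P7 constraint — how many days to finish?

Original critical path: P4→P7 = 4+9 = 13 ⇒ 13 days.
Dropping P4→P7 doesn't change P7's earliest start (4); another predecessor still binds.
After: P5→P7 = 4+9 = 13 → 13 days.

13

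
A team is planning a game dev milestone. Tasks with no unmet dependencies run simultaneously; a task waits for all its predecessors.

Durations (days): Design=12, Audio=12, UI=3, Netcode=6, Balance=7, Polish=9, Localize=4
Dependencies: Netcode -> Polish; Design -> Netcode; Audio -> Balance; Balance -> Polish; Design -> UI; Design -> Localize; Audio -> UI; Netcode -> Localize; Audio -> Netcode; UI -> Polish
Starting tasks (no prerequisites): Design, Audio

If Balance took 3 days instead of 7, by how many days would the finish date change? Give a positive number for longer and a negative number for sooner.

Critical path before the change: Audio→Balance→Polish = 12+7+9 = 28 giving 28 days.
Balance lies on that path, so at 3 days the path becomes 24 days.
The binding chain switches to Design→Netcode→Polish = 12+6+9 = 27; finish 27 days.
Change in finish: 27 − 28 = -1 days.

-1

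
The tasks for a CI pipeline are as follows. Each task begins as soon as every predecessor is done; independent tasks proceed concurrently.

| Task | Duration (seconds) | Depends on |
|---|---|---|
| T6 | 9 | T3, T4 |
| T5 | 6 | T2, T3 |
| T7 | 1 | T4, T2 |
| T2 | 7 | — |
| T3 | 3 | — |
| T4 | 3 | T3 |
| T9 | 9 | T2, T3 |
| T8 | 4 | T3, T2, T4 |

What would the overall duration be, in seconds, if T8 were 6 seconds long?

16

Actual critical path: T2→T9 = 7+9 = 16 ⇒ 16 seconds.
T8 has 5 seconds of float (longest path through it is 11).
The critical path is still T2→T9; finish is now 16 seconds.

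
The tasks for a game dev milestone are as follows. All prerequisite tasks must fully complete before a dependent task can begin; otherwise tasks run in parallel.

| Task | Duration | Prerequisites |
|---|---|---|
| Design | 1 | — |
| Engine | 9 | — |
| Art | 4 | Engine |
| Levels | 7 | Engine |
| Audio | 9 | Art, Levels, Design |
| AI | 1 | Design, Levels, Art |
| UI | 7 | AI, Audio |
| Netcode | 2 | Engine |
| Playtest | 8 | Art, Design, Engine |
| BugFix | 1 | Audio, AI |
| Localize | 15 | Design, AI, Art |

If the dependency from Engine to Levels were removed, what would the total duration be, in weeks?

29

Before: longest chain Engine→Levels→Audio→UI = 9+7+9+7 = 32, finish 32.
Without Engine→Levels, Levels's earliest start moves from 9 to 0.
The longest chain is now Engine→Art→Audio→UI = 9+4+9+7 = 29, so the game dev milestone takes 29 weeks.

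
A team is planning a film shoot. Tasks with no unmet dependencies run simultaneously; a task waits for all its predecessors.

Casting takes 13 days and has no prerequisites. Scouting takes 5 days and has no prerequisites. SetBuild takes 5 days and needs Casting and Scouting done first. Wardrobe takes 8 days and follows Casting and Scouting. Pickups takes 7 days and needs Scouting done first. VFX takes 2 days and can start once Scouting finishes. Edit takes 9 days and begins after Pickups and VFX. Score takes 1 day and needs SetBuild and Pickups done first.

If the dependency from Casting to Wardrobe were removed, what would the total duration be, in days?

21

With the dependency in place, Casting→Wardrobe = 13+8 = 21 sets the finish at 21 days.
Without Casting→Wardrobe, Wardrobe's earliest start moves from 13 to 5.
The longest chain is now Scouting→Pickups→Edit = 5+7+9 = 21, so the film shoot takes 21 days.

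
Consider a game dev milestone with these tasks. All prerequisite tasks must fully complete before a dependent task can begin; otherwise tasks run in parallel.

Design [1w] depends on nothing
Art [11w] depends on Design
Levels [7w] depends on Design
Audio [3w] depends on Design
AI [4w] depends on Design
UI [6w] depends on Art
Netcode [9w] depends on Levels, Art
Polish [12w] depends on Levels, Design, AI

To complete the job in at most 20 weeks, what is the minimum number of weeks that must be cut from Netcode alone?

1

Current finish: 21 weeks; target: 20.
Netcode is on every critical path, so each week cut from Netcode cuts the finish by one (this holds down to a finish of 20).
Need 21 − 20 = 1 week off Netcode → Netcode becomes 8 weeks, finish becomes 20.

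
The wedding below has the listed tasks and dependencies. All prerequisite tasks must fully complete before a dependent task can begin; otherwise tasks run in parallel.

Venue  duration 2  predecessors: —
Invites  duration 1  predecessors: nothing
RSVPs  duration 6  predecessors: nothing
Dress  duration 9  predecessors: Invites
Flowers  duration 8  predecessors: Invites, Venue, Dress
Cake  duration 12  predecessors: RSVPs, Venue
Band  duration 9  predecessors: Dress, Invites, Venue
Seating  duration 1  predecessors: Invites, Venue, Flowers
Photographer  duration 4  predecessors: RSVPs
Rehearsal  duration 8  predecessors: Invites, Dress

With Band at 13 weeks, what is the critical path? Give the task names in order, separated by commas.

As given, the longest chain is Invites→Dress→Band = 1+9+9 = 19, so the finish is 19 weeks.
Band is on the critical path; changing it to 13 makes that path 23 weeks.
No other chain overtakes it, so the finish is 23 weeks.

Invites, Dress, Band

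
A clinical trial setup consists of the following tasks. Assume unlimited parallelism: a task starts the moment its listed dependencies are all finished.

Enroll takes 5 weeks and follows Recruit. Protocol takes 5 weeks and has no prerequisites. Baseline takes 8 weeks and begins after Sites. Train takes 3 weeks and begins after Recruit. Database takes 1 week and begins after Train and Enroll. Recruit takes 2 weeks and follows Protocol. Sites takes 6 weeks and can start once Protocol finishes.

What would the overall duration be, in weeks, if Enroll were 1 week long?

19

As given, the longest chain is Protocol→Sites→Baseline = 5+6+8 = 19, so the finish is 19 weeks.
Enroll is off the critical path — its longest chain is 13 weeks, giving 6 of slack.
No other chain overtakes it, so the finish is 19 weeks.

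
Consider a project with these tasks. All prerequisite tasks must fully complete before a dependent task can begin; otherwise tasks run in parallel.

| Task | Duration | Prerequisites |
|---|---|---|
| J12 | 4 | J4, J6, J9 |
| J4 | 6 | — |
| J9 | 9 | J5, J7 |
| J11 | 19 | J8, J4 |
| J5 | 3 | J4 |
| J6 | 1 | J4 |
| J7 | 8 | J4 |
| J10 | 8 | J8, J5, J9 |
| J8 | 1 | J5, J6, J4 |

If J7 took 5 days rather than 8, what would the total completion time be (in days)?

Baseline: J4→J7→J9→J10 = 6+8+9+8 = 31 → 31 days.
J7 is on the critical path; changing it to 5 makes that path 28 days.
The binding chain switches to J4→J5→J8→J11 = 6+3+1+19 = 29; finish 29 days.

29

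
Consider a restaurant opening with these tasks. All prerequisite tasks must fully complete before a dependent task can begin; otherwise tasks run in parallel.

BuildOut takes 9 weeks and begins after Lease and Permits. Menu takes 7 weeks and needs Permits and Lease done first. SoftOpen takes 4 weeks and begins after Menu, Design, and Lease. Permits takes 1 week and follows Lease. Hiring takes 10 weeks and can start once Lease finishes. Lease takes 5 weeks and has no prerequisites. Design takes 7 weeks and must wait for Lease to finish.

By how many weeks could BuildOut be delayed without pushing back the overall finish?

Lease→Permits→Menu→SoftOpen = 5+1+7+4 = 17 sets the makespan at 17 weeks.
BuildOut finishes as early as 15 and must finish by 17.
Slack of BuildOut = 8 − 6 = 2 weeks.

2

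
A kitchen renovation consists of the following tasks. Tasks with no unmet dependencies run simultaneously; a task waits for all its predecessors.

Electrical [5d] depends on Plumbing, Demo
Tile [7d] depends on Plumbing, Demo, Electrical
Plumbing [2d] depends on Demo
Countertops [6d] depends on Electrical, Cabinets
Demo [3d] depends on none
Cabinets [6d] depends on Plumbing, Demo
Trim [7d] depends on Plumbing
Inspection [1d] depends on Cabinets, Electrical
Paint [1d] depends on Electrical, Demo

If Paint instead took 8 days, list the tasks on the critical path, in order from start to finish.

Actual critical path: Demo→Plumbing→Electrical→Tile = 3+2+5+7 = 17 ⇒ 17 days.
Paint is off the critical path — its longest chain is 11 days, giving 6 of slack.
The binding chain switches to Demo→Plumbing→Electrical→Paint = 3+2+5+8 = 18; finish 18 days.

Demo, Plumbing, Electrical, Paint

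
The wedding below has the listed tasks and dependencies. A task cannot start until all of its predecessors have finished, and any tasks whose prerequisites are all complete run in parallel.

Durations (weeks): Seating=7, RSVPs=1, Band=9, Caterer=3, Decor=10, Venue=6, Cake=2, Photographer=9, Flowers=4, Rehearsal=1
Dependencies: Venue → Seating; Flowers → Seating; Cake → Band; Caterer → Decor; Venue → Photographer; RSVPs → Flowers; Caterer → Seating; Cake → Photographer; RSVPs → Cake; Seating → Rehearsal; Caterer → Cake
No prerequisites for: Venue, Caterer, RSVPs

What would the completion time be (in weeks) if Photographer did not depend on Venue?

Before: longest chain Venue→Photographer = 6+9 = 15, finish 15.
Without Venue→Photographer, Photographer's earliest start moves from 6 to 5.
The longest chain is now Venue→Seating→Rehearsal = 6+7+1 = 14, so the plan takes 14 weeks.

14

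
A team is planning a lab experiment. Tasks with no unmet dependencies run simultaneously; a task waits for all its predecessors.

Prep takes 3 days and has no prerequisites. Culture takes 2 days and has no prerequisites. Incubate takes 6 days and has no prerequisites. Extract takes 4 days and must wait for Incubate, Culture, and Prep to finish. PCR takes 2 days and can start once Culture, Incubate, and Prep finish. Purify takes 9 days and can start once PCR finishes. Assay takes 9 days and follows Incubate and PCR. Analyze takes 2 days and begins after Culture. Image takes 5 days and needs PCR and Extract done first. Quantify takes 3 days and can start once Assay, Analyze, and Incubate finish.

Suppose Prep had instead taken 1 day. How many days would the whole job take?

20

The binding path is Incubate→PCR→Assay→Quantify = 6+2+9+3 = 20; finish at 20 days.
Prep is off the critical path — its longest chain is 17 days, giving 3 of slack.
That remains the longest chain; total 20 days.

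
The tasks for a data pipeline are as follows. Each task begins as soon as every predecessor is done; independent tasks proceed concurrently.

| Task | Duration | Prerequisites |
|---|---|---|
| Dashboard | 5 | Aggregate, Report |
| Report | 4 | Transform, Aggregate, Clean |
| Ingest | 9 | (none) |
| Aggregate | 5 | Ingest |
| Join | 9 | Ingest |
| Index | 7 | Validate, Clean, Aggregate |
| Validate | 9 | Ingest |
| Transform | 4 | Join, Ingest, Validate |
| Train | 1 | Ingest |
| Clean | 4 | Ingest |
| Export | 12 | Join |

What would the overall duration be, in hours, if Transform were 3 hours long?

As given, the longest chain is Ingest→Validate→Transform→Report→Dashboard = 9+9+4+4+5 = 31, so the finish is 31 hours.
Transform is on the critical path; changing it to 3 makes that path 30 hours.
That remains the longest chain; total 30 hours.

30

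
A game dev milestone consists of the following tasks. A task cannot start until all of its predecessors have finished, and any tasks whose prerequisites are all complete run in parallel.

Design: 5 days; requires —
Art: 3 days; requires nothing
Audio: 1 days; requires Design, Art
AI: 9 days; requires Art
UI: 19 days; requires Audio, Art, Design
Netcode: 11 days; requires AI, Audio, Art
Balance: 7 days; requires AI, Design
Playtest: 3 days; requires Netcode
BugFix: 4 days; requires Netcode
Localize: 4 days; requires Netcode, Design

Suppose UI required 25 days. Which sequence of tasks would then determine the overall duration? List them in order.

As given, the longest chain is Art→AI→Netcode→BugFix = 3+9+11+4 = 27, so the finish is 27 days.
UI is off the critical path — its longest chain is 25 days, giving 2 of slack.
Now Design→Audio→UI = 5+1+25 = 31 is longest, so the finish becomes 31 days.

Design, Audio, UI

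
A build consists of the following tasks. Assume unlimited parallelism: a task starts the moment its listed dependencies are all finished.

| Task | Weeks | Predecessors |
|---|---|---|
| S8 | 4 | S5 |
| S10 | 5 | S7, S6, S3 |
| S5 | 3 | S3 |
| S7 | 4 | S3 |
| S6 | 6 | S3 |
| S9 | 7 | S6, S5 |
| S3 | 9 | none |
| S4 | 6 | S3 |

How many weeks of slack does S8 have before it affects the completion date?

Critical path: S3→S6→S9 = 9+6+7 = 22, so the finish is 22 weeks.
The longest chain containing S8 totals 16 weeks.
Slack of S8 = 18 − 12 = 6 weeks.

6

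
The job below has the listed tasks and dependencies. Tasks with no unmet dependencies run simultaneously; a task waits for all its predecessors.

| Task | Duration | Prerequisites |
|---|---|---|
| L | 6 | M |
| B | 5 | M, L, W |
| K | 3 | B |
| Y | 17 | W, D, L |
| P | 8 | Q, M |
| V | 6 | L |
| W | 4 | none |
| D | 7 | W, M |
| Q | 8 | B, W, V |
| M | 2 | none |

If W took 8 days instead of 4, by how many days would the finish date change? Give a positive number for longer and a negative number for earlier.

As given, the longest chain is M→L→V→Q→P = 2+6+6+8+8 = 30, so the finish is 30 days.
W is off the critical path — its longest chain is 28 days, giving 2 of slack.
New critical path: W→D→Y = 8+7+17 = 32 ⇒ 32 days.
Change in finish: 32 − 30 = +2 days.

2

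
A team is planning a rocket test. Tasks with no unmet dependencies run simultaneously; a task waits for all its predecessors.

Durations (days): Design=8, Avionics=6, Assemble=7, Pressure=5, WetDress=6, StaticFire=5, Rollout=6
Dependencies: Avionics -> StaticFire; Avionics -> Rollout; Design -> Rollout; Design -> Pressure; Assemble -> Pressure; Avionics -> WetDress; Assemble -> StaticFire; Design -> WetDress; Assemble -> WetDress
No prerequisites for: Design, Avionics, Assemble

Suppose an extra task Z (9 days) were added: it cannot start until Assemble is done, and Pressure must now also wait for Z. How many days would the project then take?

Originally the project takes 14 days.
With Z inserted, Pressure now waits for max(Assemble, Design, Z).
New critical path: Assemble→Z→Pressure = 7+9+5 = 21 ⇒ 21 days.

21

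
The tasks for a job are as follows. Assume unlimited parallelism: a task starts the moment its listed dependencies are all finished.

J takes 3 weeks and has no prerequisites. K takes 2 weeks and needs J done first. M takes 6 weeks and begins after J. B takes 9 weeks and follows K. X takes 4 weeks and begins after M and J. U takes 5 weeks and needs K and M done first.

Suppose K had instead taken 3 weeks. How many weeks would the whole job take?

15

Critical path before the change: J→K→B = 3+2+9 = 14 giving 14 weeks.
Since K is critical, the +1 change carries straight to that chain (now 15 weeks).
No other chain overtakes it, so the finish is 15 weeks.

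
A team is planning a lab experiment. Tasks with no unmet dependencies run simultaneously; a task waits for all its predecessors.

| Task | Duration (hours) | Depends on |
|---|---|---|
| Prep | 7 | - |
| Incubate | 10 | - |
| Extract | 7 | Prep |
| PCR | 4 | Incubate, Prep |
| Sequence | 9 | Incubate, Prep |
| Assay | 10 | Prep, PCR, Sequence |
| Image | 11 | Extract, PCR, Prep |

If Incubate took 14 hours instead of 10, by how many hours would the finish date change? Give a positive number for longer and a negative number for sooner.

As given, the longest chain is Incubate→Sequence→Assay = 10+9+10 = 29, so the finish is 29 hours.
Incubate is on the critical path; changing it to 14 makes that path 33 hours.
That remains the longest chain; total 33 hours.
Change in finish: 33 − 29 = +4 hours.

4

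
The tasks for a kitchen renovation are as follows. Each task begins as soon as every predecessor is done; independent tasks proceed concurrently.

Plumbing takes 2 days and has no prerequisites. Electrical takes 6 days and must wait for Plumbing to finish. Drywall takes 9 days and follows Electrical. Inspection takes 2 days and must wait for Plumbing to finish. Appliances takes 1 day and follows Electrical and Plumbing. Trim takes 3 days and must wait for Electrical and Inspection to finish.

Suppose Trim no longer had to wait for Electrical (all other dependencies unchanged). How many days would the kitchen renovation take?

17

Before: longest chain Plumbing→Electrical→Drywall = 2+6+9 = 17, finish 17.
Without Electrical→Trim, Trim's earliest start moves from 8 to 4.
After: Plumbing→Electrical→Drywall = 2+6+9 = 17 → 17 days.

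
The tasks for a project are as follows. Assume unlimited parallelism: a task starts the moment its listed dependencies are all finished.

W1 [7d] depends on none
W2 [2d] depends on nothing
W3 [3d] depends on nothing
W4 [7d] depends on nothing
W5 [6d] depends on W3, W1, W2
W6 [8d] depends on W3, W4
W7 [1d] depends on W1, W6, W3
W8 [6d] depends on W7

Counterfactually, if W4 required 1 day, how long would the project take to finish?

18

As given, the longest chain is W4→W6→W7→W8 = 7+8+1+6 = 22, so the finish is 22 days.
W4 lies on that path, so at 1 day the path becomes 16 days.
The binding chain switches to W3→W6→W7→W8 = 3+8+1+6 = 18; finish 18 days.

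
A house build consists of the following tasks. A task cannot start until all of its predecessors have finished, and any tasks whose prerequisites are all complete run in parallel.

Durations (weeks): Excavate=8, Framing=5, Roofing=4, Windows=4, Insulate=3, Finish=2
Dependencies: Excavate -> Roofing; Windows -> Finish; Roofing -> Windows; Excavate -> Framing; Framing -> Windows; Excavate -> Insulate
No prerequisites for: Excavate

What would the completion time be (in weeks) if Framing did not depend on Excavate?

Before: longest chain Excavate→Framing→Windows→Finish = 8+5+4+2 = 19, finish 19.
Without Excavate→Framing, Framing's earliest start moves from 8 to 0.
After: Excavate→Roofing→Windows→Finish = 8+4+4+2 = 18 → 18 weeks.

18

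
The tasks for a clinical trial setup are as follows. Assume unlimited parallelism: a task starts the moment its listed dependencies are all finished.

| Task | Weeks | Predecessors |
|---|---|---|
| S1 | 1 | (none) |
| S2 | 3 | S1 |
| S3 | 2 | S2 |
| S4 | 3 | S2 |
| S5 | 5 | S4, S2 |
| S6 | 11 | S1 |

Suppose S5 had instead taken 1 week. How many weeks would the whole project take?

12

Baseline: S1→S2→S4→S5 = 1+3+3+5 = 12 → 12 weeks.
S5 is on the critical path; changing it to 1 makes that path 8 weeks.
New critical path: S1→S6 = 1+11 = 12 ⇒ 12 weeks.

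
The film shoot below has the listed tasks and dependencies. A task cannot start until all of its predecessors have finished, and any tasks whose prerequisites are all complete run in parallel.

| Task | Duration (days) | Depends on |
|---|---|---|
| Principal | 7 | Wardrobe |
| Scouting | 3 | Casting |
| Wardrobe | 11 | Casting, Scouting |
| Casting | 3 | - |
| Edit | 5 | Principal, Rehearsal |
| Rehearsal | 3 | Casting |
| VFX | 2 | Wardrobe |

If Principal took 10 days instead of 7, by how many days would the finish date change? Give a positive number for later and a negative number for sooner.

3

Baseline: Casting→Scouting→Wardrobe→Principal→Edit = 3+3+11+7+5 = 29 → 29 days.
Principal lies on that path, so at 10 days the path becomes 32 days.
No other chain overtakes it, so the finish is 32 days.
Change in finish: 32 − 29 = +3 days.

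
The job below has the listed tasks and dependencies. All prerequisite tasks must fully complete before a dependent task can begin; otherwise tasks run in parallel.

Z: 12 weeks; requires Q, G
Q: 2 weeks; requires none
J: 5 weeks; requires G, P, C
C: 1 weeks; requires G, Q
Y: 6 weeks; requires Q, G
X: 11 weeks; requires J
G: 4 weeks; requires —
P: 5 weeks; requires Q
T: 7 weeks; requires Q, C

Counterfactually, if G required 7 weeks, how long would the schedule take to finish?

24

Baseline: Q→P→J→X = 2+5+5+11 = 23 → 23 weeks.
G is off the critical path — its longest chain is 21 weeks, giving 2 of slack.
The binding chain switches to G→C→J→X = 7+1+5+11 = 24; finish 24 weeks.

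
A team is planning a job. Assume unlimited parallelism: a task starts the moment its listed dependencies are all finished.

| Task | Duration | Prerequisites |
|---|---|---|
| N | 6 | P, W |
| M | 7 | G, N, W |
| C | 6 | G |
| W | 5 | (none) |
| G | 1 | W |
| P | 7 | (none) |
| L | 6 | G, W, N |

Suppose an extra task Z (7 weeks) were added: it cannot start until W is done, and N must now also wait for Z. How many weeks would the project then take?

Originally the project takes 20 weeks.
With Z inserted, N now waits for max(P, W, Z).
New critical path: W→Z→N→M = 5+7+6+7 = 25 ⇒ 25 weeks.

25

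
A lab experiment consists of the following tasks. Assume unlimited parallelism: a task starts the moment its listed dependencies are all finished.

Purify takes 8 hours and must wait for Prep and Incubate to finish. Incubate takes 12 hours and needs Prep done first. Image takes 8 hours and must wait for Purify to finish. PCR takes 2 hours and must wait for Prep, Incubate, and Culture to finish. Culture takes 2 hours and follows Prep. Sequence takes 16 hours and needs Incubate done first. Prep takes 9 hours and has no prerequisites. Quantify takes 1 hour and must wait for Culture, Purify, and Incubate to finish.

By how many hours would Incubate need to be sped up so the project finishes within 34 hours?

Current finish: 37 hours; target: 34.
Incubate is on every critical path, so each hour cut from Incubate cuts the finish by one (this holds down to a finish of 26).
Need 37 − 34 = 3 hours off Incubate → Incubate becomes 9 hours, finish becomes 34.

3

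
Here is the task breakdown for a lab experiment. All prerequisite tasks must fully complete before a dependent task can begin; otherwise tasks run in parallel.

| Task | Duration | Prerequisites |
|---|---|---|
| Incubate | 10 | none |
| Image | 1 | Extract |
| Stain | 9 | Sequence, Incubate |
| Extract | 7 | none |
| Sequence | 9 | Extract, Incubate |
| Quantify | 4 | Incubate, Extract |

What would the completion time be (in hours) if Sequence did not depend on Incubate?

25

Before: longest chain Incubate→Sequence→Stain = 10+9+9 = 28, finish 28.
Without Incubate→Sequence, Sequence's earliest start moves from 10 to 7.
The longest chain is now Extract→Sequence→Stain = 7+9+9 = 25, so the project takes 25 hours.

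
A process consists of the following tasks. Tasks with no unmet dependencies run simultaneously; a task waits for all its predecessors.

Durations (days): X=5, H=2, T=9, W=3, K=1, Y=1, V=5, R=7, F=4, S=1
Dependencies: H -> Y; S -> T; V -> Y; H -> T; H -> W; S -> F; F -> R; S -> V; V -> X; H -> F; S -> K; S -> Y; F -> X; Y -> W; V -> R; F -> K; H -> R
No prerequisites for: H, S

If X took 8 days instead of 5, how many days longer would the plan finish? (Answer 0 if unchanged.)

Critical path before the change: H→F→R = 2+4+7 = 13 giving 13 days.
X is off the critical path — its longest chain is 11 days, giving 2 of slack.
Now H→F→X = 2+4+8 = 14 is longest, so the finish becomes 14 days.
Change in finish: 14 − 13 = +1 days.

1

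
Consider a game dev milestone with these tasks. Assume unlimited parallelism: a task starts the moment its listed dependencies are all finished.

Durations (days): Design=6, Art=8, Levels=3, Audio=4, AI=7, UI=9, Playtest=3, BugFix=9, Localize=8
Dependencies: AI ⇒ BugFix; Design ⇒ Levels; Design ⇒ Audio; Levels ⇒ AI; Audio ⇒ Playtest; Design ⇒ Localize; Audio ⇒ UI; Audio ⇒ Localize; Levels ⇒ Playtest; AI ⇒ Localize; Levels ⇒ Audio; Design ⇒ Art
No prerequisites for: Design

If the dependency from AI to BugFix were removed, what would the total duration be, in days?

Original critical path: Design→Levels→AI→BugFix = 6+3+7+9 = 25 ⇒ 25 days.
Without AI→BugFix, BugFix's earliest start moves from 16 to 0.
The longest chain is now Design→Levels→AI→Localize = 6+3+7+8 = 24, so the schedule takes 24 days.

24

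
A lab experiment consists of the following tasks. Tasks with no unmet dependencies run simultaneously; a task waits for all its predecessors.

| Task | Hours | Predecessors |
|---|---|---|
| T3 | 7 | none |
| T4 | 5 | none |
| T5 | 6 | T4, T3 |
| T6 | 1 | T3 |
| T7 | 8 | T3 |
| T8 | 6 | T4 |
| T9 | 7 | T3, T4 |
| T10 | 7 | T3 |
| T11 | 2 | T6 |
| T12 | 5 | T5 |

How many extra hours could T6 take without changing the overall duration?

8

T3→T5→T12 = 7+6+5 = 18 sets the makespan at 18 hours.
The longest chain containing T6 totals 10 hours.
Float = 18 − 10 = 8.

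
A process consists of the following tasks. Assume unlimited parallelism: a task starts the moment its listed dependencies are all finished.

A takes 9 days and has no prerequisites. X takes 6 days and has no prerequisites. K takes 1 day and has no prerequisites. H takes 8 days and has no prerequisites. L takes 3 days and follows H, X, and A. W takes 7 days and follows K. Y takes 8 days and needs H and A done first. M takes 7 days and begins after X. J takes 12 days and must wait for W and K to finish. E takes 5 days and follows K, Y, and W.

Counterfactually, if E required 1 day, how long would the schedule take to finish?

20

As given, the longest chain is A→Y→E = 9+8+5 = 22, so the finish is 22 days.
E lies on that path, so at 1 day the path becomes 18 days.
New critical path: K→W→J = 1+7+12 = 20 ⇒ 20 days.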